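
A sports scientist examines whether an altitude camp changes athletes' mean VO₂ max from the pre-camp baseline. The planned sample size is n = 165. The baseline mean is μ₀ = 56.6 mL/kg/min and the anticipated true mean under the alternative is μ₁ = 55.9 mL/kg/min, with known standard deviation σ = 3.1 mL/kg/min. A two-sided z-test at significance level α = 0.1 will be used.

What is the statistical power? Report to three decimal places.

Power ≈ 0.895

Standardized effect: d = |μ₁ − μ₀| / σ = |55.9 − 56.6| / 3.1 = 0.2258
Noncentrality parameter: δ = d·√n = 0.2258 × √165 = 2.9005
Critical value for a two-sided test at α = 0.1: z_{α/2} = 1.645.
Power = Φ(δ − 1.645) + Φ(−δ − 1.645) = Φ(1.256) + Φ(-4.545) = 0.8954 + 0.0000 = 0.8954.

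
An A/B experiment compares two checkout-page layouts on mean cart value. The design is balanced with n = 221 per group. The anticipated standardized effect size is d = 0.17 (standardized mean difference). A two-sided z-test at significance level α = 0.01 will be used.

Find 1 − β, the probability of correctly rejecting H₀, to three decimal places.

Power ≈ 0.215

Noncentrality parameter: δ = d·√(n/2) = 0.17 × √(221/2) = 1.7870
Critical value for a two-sided test at α = 0.01: z_{α/2} = 2.576.
Power = Φ(δ − 2.576) + Φ(−δ − 2.576) = Φ(-0.789) + Φ(-4.363) = 0.2151 + 0.0000 = 0.2151.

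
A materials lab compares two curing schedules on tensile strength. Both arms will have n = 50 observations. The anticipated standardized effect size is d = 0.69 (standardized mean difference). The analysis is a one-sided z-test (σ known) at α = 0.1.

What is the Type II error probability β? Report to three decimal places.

Noncentrality parameter: δ = d·√(n/2) = 0.69 × √(50/2) = 3.4500
Critical value for a one-sided test at α = 0.1: z_α = 1.282.
Power = Φ(δ − 1.282) = Φ(2.168) = 0.9849.
Type II error: β = 1 − power = 1 − 0.9849 = 0.0151.

β ≈ 0.015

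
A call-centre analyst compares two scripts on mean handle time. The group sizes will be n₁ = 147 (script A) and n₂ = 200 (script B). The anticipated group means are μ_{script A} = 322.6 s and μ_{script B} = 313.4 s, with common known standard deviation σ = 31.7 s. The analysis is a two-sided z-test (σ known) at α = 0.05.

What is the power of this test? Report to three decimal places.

Standardized effect: d = |μ_{script A} − μ_{script B}| / σ = |322.6 − 313.4| / 31.7 = 0.2902
Noncentrality parameter: δ = d / √(1/n₁ + 1/n₂) = 0.2902 / √(1/147 + 1/200) = 2.6714
Two-sided α = 0.05 → critical value z_{0.025} = 1.960.
Power = Φ(δ − 1.960) + Φ(−δ − 1.960) = Φ(0.711) + Φ(-4.631) = 0.7616 + 0.0000 = 0.7616.

Power ≈ 0.762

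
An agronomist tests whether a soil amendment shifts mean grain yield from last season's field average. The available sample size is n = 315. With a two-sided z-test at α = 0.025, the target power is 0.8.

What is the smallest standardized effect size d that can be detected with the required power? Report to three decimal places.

d ≈ 0.174

Required noncentrality: δ = z_{0.0125} + z_{0.20} = 2.241 + 0.842 = 3.083.
(The second rejection-region term Φ(−δ − z_{α/2}) is negligible and dropped.)
δ = d·√n ⇒ d = δ/√n = 3.083/√315 = 0.1737.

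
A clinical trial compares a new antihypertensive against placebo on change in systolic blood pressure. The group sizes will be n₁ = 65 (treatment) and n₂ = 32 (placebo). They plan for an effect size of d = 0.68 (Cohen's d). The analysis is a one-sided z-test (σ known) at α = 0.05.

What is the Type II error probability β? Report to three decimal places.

Noncentrality parameter: δ = d / √(1/n₁ + 1/n₂) = 0.68 / √(1/65 + 1/32) = 3.1489
One-sided α = 0.05 → critical value z_{0.05} = 1.645.
Power = P(Z > 1.645 − δ) = Φ(1.504) = 0.9337.
Type II error: β = 1 − power = 1 − 0.9337 = 0.0663.

β ≈ 0.066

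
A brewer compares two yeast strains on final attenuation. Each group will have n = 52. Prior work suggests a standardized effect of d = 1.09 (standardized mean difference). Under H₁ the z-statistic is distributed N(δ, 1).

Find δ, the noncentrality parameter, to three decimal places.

δ = d·√(n/2) = 1.09 × √(52/2) = 5.5579

δ ≈ 5.558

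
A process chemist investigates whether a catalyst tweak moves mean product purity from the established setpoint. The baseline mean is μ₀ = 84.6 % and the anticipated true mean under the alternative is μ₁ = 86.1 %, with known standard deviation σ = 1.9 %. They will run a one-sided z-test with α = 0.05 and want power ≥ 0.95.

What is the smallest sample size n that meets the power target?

Standardized effect: d = |μ₁ − μ₀| / σ = |86.1 − 84.6| / 1.9 = 0.7895
For power 0.95 need Φ(δ − z_{0.05}) = 0.95, so δ = z_{0.05} + z_{0.05} = 1.645 + 1.645 = 3.290.
δ = d·√n ⇒ n = (δ/d)² = (3.290 / 0.7895)² = 17.36.
Round up to the next whole unit.

n = 18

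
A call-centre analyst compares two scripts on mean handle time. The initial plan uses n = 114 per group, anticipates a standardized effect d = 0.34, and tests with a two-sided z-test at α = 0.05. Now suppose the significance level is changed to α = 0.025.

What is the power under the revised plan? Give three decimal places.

Power ≈ 0.628

δ = d·√(n/2) = 0.34 × √(114/2) = 2.5669 (unchanged). New critical value: z_{0.0125} = 2.241.
Revised power = Φ(δ − 2.241) + Φ(−δ − 2.241) = Φ(0.326) + Φ(-4.808) = 0.6276 + 0.0000 = 0.6276.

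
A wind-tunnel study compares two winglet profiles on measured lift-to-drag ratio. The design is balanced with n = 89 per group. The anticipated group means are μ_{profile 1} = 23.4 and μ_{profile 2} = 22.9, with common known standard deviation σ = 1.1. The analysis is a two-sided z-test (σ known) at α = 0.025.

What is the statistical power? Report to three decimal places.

Standardized effect: d = |μ_{profile 1} − μ_{profile 2}| / σ = |23.4 − 22.9| / 1.1 = 0.4545
Noncentrality parameter: δ = d·√(n/2) = 0.4545 × √(89/2) = 3.0322
Critical value for a two-sided test at α = 0.025: z_{α/2} = 2.241.
Power = Φ(δ − 2.241) + Φ(−δ − 2.241) = Φ(0.791) + Φ(-5.274) = 0.7855 + 0.0000 = 0.7855.

Power ≈ 0.785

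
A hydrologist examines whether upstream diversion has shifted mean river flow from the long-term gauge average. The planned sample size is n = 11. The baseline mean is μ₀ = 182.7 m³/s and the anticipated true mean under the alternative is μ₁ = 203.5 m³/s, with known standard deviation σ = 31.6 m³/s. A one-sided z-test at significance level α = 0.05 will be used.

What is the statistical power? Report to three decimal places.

Power ≈ 0.705

Standardized effect: d = |μ₁ − μ₀| / σ = |203.5 − 182.7| / 31.6 = 0.6582
Noncentrality parameter: δ = d·√n = 0.6582 × √11 = 2.1831
Critical value for a one-sided test at α = 0.05: z_α = 1.645.
Power = Φ(δ − 1.645) = Φ(0.538) = 0.7048.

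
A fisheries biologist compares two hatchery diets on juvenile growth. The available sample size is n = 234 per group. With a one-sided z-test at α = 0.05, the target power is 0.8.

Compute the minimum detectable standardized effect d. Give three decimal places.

d ≈ 0.230

Need Φ(δ − 1.645) = 0.8, so δ = 1.645 + 0.842 = 2.486.
δ = d·√(n/2) ⇒ d = δ/√(n/2) = 2.486/√(234/2) = 0.2299.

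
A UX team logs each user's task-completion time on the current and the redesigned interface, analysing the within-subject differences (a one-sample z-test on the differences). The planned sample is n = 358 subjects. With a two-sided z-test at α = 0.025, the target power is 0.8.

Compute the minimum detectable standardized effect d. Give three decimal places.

Need Φ(δ − 2.241) = 0.8, so δ = 2.241 + 0.842 = 3.083.
(Lower-tail contribution to power is negligible for δ > 0.)
δ = d·√n ⇒ d = δ/√n = 3.083/√358 = 0.1629.

d ≈ 0.163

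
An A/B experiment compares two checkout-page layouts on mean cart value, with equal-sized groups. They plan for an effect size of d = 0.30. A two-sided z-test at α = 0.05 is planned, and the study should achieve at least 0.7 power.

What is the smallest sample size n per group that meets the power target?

For power 0.7 need Φ(δ − z_{0.025}) = 0.7, so δ = z_{0.025} + z_{0.30} = 1.960 + 0.524 = 2.484.
(Ignoring the negligible lower-tail rejection probability gives the usual closed-form inversion.)
δ = d·√(n/2) ⇒ n = 2(δ/d)² = 2 × (2.484 / 0.30)² = 137.16.
Rounding up, n = 138 per group.

n = 138 per group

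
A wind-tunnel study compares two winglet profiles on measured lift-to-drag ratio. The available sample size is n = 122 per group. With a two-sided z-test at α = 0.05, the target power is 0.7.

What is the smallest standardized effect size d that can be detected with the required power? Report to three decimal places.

d ≈ 0.318

Required noncentrality: δ = z_{0.025} + z_{0.30} = 1.960 + 0.524 = 2.484.
(Lower-tail contribution to power is negligible for δ > 0.)
δ = d·√(n/2) ⇒ d = δ/√(n/2) = 2.484/√(122/2) = 0.3181.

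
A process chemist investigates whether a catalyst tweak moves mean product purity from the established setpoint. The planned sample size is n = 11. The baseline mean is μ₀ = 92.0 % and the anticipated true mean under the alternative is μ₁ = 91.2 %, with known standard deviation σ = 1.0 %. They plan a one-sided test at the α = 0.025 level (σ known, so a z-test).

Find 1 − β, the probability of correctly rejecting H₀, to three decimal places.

Standardized effect: d = |μ₁ − μ₀| / σ = |91.2 − 92.0| / 1.0 = 0.8000
Noncentrality parameter: δ = d·√n = 0.8000 × √11 = 2.6533
One-sided α = 0.025 → critical value z_{0.025} = 1.960.
Power = P(Z > 1.960 − δ) = Φ(0.693) = 0.7560.

Power ≈ 0.756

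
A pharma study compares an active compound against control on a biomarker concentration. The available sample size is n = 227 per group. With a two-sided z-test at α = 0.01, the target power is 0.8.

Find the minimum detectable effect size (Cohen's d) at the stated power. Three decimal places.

d ≈ 0.321

Required noncentrality: δ = z_{0.005} + z_{0.20} = 2.576 + 0.842 = 3.417.
(The second rejection-region term Φ(−δ − z_{α/2}) is negligible and dropped.)
δ = d·√(n/2) ⇒ d = δ/√(n/2) = 3.417/√(227/2) = 0.3208.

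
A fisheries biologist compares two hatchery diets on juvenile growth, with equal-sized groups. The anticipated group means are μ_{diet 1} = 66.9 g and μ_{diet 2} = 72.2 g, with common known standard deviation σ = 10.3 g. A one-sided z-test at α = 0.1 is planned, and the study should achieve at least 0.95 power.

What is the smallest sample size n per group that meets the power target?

Standardized effect: d = |μ_{diet 1} − μ_{diet 2}| / σ = |66.9 − 72.2| / 10.3 = 0.5146
For power 0.95 need Φ(δ − z_{0.1}) = 0.95, so δ = z_{0.1} + z_{0.05} = 1.282 + 1.645 = 2.926.
δ = d·√(n/2) ⇒ n = 2(δ/d)² = 2 × (2.926 / 0.5146)² = 64.69.
Round up to the next whole unit.

n = 65 per group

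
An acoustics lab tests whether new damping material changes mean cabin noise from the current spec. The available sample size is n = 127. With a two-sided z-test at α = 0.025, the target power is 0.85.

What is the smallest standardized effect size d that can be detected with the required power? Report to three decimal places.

d ≈ 0.291

Required noncentrality: δ = z_{0.0125} + z_{0.15} = 2.241 + 1.036 = 3.278.
(The second rejection-region term Φ(−δ − z_{α/2}) is negligible and dropped.)
δ = d·√n ⇒ d = δ/√n = 3.278/√127 = 0.2909.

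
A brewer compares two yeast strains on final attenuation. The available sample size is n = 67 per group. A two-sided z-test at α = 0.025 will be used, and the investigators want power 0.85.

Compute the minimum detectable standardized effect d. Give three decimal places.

d ≈ 0.566

Required noncentrality: δ = z_{0.0125} + z_{0.15} = 2.241 + 1.036 = 3.278.
(Lower-tail contribution to power is negligible for δ > 0.)
δ = d·√(n/2) ⇒ d = δ/√(n/2) = 3.278/√(67/2) = 0.5663.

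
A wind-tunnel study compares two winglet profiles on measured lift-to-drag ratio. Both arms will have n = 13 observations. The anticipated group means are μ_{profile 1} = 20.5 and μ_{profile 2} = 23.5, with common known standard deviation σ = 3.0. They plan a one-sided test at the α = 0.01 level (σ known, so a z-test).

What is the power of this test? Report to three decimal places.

Standardized effect: d = |μ_{profile 1} − μ_{profile 2}| / σ = |20.5 − 23.5| / 3.0 = 1.0000
Noncentrality parameter: δ = d·√(n/2) = 1.0000 × √(13/2) = 2.5495
Critical value for a one-sided test at α = 0.01: z_α = 2.326.
Power = P(Z > 2.326 − δ) = Φ(0.223) = 0.5883.

Power ≈ 0.588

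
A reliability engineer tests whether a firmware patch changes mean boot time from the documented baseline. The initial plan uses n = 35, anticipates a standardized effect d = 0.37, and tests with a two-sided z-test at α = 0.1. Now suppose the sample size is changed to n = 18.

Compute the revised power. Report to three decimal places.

With n = 18: δ = d·√n = 0.37 × √18 = 1.5698. Critical value z_{0.05} = 1.645.
Revised power = Φ(δ − 1.645) + Φ(−δ − 1.645) = Φ(-0.075) + Φ(-3.215) = 0.4701 + 0.0007 = 0.4707.

Power ≈ 0.471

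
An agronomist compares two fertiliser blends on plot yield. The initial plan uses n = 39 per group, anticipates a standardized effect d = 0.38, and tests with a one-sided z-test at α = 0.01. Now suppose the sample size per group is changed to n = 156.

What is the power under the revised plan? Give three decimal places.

Power ≈ 0.848

With n = 156 per group: δ = d·√(n/2) = 0.38 × √(156/2) = 3.3561. Critical value z_{0.01} = 2.326.
Revised power = Φ(δ − 2.326) = Φ(1.030) = 0.8484.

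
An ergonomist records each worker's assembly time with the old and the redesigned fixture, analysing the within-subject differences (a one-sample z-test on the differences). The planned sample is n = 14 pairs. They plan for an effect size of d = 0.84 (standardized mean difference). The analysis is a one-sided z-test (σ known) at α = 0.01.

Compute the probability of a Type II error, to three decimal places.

Noncentrality parameter: δ = d·√n = 0.84 × √14 = 3.1430
One-sided α = 0.01 → critical value z_{0.01} = 2.326.
Power = P(Z > 2.326 − δ) = Φ(0.817) = 0.7929.
Type II error: β = 1 − power = 1 − 0.7929 = 0.2071.

β ≈ 0.207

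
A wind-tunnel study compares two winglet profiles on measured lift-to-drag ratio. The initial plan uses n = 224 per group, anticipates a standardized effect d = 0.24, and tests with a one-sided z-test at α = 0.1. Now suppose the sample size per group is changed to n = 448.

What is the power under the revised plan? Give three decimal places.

With n = 448 per group: δ = d·√(n/2) = 0.24 × √(448/2) = 3.5920. Critical value z_{0.1} = 1.282.
Revised power = Φ(δ − 1.282) = Φ(2.310) = 0.9896.

Power ≈ 0.990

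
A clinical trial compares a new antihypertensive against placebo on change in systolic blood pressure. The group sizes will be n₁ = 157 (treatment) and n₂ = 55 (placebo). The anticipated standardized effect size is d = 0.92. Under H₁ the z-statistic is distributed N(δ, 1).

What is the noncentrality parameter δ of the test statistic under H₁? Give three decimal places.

The noncentrality parameter scales effect size by the design's sample-size factor: δ = d / √(1/n₁ + 1/n₂) = 0.92 / √(1/157 + 1/55) = 5.8715

δ ≈ 5.872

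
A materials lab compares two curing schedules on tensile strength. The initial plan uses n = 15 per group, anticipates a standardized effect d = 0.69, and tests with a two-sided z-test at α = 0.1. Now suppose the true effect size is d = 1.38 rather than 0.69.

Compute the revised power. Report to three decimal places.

With d = 1.38: δ = d·√(n/2) = 1.38 × √(15/2) = 3.7793. Critical value z_{0.05} = 1.645.
Revised power = Φ(δ − 1.645) + Φ(−δ − 1.645) = Φ(2.134) + Φ(-5.424) = 0.9836 + 0.0000 = 0.9836.

Power ≈ 0.984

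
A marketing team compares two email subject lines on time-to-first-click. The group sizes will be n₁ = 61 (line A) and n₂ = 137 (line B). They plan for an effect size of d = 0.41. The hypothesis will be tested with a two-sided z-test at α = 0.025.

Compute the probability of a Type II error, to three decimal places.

β ≈ 0.336

Noncentrality parameter: δ = d / √(1/n₁ + 1/n₂) = 0.41 / √(1/61 + 1/137) = 2.6636
Critical value for a two-sided test at α = 0.025: z_{α/2} = 2.241.
Power = Φ(δ − 2.241) + Φ(−δ − 2.241) = Φ(0.422) + Φ(-4.905) = 0.6636 + 0.0000 = 0.6636.
Type II error: β = 1 − power = 1 − 0.6636 = 0.3364.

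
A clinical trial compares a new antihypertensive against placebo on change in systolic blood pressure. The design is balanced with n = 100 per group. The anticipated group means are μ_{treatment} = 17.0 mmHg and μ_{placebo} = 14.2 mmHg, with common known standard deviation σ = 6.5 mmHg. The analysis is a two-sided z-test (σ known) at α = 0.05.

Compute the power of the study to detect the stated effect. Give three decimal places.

Standardized effect: d = |μ_{treatment} − μ_{placebo}| / σ = |17.0 − 14.2| / 6.5 = 0.4308
Noncentrality parameter: δ = d·√(n/2) = 0.4308 × √(100/2) = 3.0460
Critical value for a two-sided test at α = 0.05: z_{α/2} = 1.960.
Power = Φ(δ − 1.960) + Φ(−δ − 1.960) = Φ(1.086) + Φ(-5.006) = 0.8613 + 0.0000 = 0.8613.

Power ≈ 0.861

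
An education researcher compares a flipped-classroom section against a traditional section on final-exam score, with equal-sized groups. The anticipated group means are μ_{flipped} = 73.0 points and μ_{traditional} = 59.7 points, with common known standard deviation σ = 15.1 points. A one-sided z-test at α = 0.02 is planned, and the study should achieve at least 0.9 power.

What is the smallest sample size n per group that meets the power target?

Standardized effect: d = |μ_{flipped} − μ_{traditional}| / σ = |73.0 − 59.7| / 15.1 = 0.8808
Set Φ(δ − 2.054) = 0.9; then δ − 2.054 = Φ⁻¹(0.9) = 1.282, giving δ = 3.335.
δ = d·√(n/2) ⇒ n = 2(δ/d)² = 2 × (3.335 / 0.8808)² = 28.68.
Rounding up, n = 29 per group.

n = 29 per group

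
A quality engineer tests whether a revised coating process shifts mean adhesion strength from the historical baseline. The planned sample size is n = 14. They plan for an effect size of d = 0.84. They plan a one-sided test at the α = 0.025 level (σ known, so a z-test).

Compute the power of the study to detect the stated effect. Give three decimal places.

Power ≈ 0.882

Noncentrality parameter: λ = d·√n = 0.84 × √14 = 3.1430
Critical value for a one-sided test at α = 0.025: z_α = 1.960.
Power = Φ(λ − 1.960) = Φ(1.183) = 0.8816.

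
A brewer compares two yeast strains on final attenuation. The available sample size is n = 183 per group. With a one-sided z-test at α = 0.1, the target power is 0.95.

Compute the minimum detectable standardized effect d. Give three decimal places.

d ≈ 0.306

Required noncentrality: δ = z_{0.1} + z_{0.05} = 1.282 + 1.645 = 2.926.
δ = d·√(n/2) ⇒ d = δ/√(n/2) = 2.926/√(183/2) = 0.3059.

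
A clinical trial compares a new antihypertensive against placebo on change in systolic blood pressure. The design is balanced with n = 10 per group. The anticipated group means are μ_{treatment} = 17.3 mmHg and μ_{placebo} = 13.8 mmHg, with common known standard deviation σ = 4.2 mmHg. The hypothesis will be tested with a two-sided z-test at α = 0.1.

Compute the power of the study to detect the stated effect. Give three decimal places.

Power ≈ 0.587

Standardized effect: d = |μ_{treatment} − μ_{placebo}| / σ = |17.3 − 13.8| / 4.2 = 0.8333
Noncentrality parameter: δ = d·√(n/2) = 0.8333 × √(10/2) = 1.8634
Critical value for a two-sided test at α = 0.1: z_{α/2} = 1.645.
Power = Φ(δ − 1.645) + Φ(−δ − 1.645) = Φ(0.219) + Φ(-3.508) = 0.5865 + 0.0002 = 0.5867.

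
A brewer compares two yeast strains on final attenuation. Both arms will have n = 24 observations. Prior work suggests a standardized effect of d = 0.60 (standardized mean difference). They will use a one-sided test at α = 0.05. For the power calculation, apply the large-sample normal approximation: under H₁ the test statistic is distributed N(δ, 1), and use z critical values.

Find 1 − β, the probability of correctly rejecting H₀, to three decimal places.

Power ≈ 0.668

Noncentrality parameter: δ = d·√(n/2) = 0.60 × √(24/2) = 2.0785
Critical value for a one-sided test at α = 0.05: z_α = 1.645.
Power = Φ(δ − 1.645) = Φ(0.434) = 0.6677.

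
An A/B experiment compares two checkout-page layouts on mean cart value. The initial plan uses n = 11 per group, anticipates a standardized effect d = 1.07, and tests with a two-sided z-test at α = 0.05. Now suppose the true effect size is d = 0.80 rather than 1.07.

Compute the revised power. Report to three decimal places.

With d = 0.80: δ = d·√(n/2) = 0.80 × √(11/2) = 1.8762. Critical value z_{0.025} = 1.960.
Revised power = Φ(δ − 1.960) + Φ(−δ − 1.960) = Φ(-0.084) + Φ(-3.836) = 0.4666 + 0.0001 = 0.4667.

Power ≈ 0.467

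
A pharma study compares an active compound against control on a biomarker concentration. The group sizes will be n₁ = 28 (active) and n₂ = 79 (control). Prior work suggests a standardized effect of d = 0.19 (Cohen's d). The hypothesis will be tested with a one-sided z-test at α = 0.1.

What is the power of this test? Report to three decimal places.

Power ≈ 0.338

Noncentrality parameter: λ = d / √(1/n₁ + 1/n₂) = 0.19 / √(1/28 + 1/79) = 0.8639
Critical value for a one-sided test at α = 0.1: z_α = 1.282.
Power = Φ(λ − 1.282) = Φ(-0.418) = 0.3381.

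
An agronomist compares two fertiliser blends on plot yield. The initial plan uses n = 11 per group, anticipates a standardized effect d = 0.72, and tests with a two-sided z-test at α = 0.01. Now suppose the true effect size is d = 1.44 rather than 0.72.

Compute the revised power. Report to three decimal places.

Power ≈ 0.789

With d = 1.44: δ = d·√(n/2) = 1.44 × √(11/2) = 3.3771. Critical value z_{0.005} = 2.576.
Revised power = Φ(δ − 2.576) + Φ(−δ − 2.576) = Φ(0.801) + Φ(-5.953) = 0.7885 + 0.0000 = 0.7885.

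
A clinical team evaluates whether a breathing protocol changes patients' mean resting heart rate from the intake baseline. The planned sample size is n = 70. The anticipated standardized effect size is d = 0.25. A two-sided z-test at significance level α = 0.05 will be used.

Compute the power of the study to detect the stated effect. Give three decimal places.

Power ≈ 0.552

Noncentrality parameter: δ = d·√n = 0.25 × √70 = 2.0917
Critical value for a two-sided test at α = 0.05: z_{α/2} = 1.960.
Power = Φ(δ − 1.960) + Φ(−δ − 1.960) = Φ(0.132) + Φ(-4.052) = 0.5524 + 0.0000 = 0.5524.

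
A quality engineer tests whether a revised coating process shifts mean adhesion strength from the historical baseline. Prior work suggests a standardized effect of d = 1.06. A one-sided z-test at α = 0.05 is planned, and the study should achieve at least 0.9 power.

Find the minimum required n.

For power 0.9 need Φ(δ − z_{0.05}) = 0.9, so δ = z_{0.05} + z_{0.10} = 1.645 + 1.282 = 2.926.
δ = d·√n ⇒ n = (δ/d)² = (2.926 / 1.06)² = 7.62.
Round up to the next whole unit.

n = 8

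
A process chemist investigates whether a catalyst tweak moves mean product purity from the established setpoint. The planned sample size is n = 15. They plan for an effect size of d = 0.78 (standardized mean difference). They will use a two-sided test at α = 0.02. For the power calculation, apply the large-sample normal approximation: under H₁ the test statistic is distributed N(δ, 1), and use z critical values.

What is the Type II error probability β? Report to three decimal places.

β ≈ 0.244

Noncentrality parameter: δ = d·√n = 0.78 × √15 = 3.0209
Critical value for a two-sided test at α = 0.02: z_{α/2} = 2.326.
Power = Φ(δ − 2.326) + Φ(−δ − 2.326) = Φ(0.695) + Φ(-5.347) = 0.7563 + 0.0000 = 0.7563.
Type II error: β = 1 − power = 1 − 0.7563 = 0.2437.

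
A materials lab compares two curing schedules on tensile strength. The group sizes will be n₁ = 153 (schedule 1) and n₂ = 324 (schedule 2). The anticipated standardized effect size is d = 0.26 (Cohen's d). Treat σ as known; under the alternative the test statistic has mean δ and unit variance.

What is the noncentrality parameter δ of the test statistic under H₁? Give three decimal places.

δ = d / √(1/n₁ + 1/n₂) = 0.26 / √(1/153 + 1/324) = 2.6505

δ ≈ 2.651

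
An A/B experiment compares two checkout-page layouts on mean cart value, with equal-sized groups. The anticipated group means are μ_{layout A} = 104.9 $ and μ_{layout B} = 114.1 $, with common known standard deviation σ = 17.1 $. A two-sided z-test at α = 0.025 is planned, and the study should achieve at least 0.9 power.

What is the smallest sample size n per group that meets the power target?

n = 86 per group

Standardized effect: d = |μ_{layout A} − μ_{layout B}| / σ = |104.9 − 114.1| / 17.1 = 0.5380
For power 0.9 need Φ(δ − z_{0.0125}) = 0.9, so δ = z_{0.0125} + z_{0.10} = 2.241 + 1.282 = 3.523.
(For δ > 0 the lower-tail rejection region contributes negligibly to power, so the one-term inversion is standard.)
δ = d·√(n/2) ⇒ n = 2(δ/d)² = 2 × (3.523 / 0.5380)² = 85.76.
Round up to the next whole unit.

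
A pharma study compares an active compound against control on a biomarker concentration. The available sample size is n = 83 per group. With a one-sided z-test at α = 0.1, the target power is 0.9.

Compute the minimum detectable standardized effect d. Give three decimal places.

d ≈ 0.398

Required noncentrality: δ = z_{0.1} + z_{0.10} = 1.282 + 1.282 = 2.563.
δ = d·√(n/2) ⇒ d = δ/√(n/2) = 2.563/√(83/2) = 0.3979.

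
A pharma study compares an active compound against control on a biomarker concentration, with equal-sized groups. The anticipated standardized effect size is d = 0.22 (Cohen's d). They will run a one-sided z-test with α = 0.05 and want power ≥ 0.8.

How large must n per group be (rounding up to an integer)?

n = 256 per group

Set Φ(δ − 1.645) = 0.8; then δ − 1.645 = Φ⁻¹(0.8) = 0.842, giving δ = 2.486.
δ = d·√(n/2) ⇒ n = 2(δ/d)² = 2 × (2.486 / 0.22)² = 255.48.
Round up to the next whole unit.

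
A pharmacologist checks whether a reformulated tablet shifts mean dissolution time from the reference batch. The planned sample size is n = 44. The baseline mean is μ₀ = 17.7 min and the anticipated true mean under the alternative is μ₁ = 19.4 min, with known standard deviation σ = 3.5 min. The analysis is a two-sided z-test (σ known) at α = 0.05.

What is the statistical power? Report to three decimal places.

Standardized effect: d = |μ₁ − μ₀| / σ = |19.4 − 17.7| / 3.5 = 0.4857
Noncentrality parameter: δ = d·√n = 0.4857 × √44 = 3.2219
Two-sided α = 0.05 → critical value z_{0.025} = 1.960.
Power = Φ(δ − 1.960) + Φ(−δ − 1.960) = Φ(1.262) + Φ(-5.182) = 0.8965 + 0.0000 = 0.8965.

Power ≈ 0.897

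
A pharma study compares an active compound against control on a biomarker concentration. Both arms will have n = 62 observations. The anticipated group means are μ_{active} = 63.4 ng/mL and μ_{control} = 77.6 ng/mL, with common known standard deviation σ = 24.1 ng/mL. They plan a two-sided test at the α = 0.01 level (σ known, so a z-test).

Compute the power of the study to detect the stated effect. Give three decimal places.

Standardized effect: d = |μ_{active} − μ_{control}| / σ = |63.4 − 77.6| / 24.1 = 0.5892
Noncentrality parameter: δ = d·√(n/2) = 0.5892 × √(62/2) = 3.2806
Two-sided α = 0.01 → critical value z_{0.005} = 2.576.
Power = Φ(δ − 2.576) + Φ(−δ − 2.576) = Φ(0.705) + Φ(-5.856) = 0.7595 + 0.0000 = 0.7595.

Power ≈ 0.760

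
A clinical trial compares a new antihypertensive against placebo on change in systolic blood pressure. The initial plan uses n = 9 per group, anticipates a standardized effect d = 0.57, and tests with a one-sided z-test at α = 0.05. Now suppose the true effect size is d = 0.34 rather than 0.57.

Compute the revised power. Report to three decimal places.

With d = 0.34: δ = d·√(n/2) = 0.34 × √(9/2) = 0.7212. Critical value z_{0.05} = 1.645.
Revised power = P(Z > 1.645 − δ) = Φ(-0.924) = 0.1778.

Power ≈ 0.178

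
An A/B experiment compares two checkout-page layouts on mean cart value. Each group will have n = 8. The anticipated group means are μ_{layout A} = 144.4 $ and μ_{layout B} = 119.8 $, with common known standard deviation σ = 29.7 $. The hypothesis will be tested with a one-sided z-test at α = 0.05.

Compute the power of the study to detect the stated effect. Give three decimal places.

Standardized effect: d = |μ_{layout A} − μ_{layout B}| / σ = |144.4 − 119.8| / 29.7 = 0.8283
Noncentrality parameter: δ = d·√(n/2) = 0.8283 × √(8/2) = 1.6566
One-sided α = 0.05 → critical value z_{0.05} = 1.645.
Power = P(Z > 1.645 − δ) = Φ(0.012) = 0.5047.

Power ≈ 0.505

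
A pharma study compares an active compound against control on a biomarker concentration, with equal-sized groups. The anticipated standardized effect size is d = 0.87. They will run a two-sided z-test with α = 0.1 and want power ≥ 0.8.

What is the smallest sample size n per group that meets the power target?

n = 17 per group

For power 0.8 need Φ(δ − z_{0.05}) = 0.8, so δ = z_{0.05} + z_{0.20} = 1.645 + 0.842 = 2.486.
(For δ > 0 the lower-tail rejection region contributes negligibly to power, so the one-term inversion is standard.)
δ = d·√(n/2) ⇒ n = 2(δ/d)² = 2 × (2.486 / 0.87)² = 16.34.
Rounding up, n = 17 per group.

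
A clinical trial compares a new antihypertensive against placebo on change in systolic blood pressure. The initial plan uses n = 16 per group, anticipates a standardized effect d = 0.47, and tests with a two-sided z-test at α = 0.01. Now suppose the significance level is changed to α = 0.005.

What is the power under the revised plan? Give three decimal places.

Power ≈ 0.070

δ = d·√(n/2) = 0.47 × √(16/2) = 1.3294 (unchanged). New critical value: z_{0.0025} = 2.807.
Revised power = Φ(δ − 2.807) + Φ(−δ − 2.807) = Φ(-1.478) + Φ(-4.136) = 0.0697 + 0.0000 = 0.0698.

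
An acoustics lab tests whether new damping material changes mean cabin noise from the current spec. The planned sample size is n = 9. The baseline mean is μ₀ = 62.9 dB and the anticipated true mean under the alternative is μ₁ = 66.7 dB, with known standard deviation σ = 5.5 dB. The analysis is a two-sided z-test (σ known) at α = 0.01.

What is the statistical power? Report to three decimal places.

Power ≈ 0.307

Standardized effect: d = |μ₁ − μ₀| / σ = |66.7 − 62.9| / 5.5 = 0.6909
Noncentrality parameter: δ = d·√n = 0.6909 × √9 = 2.0727
Two-sided α = 0.01 → critical value z_{0.005} = 2.576.
Power = Φ(δ − 2.576) + Φ(−δ − 2.576) = Φ(-0.503) + Φ(-4.649) = 0.3074 + 0.0000 = 0.3074.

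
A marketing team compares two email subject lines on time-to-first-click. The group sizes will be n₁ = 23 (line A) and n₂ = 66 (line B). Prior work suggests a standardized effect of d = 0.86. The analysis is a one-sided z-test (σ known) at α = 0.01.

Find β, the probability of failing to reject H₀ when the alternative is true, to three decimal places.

Noncentrality parameter: δ = d / √(1/n₁ + 1/n₂) = 0.86 / √(1/23 + 1/66) = 3.5517
Critical value for a one-sided test at α = 0.01: z_α = 2.326.
Power = P(Z > 2.326 − δ) = Φ(1.225) = 0.8898.
Type II error: β = 1 − power = 1 − 0.8898 = 0.1102.

β ≈ 0.110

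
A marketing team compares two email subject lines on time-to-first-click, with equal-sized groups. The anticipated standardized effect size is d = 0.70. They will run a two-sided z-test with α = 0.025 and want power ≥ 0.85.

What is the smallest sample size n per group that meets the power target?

For power 0.85 need Φ(δ − z_{0.0125}) = 0.85, so δ = z_{0.0125} + z_{0.15} = 2.241 + 1.036 = 3.278.
(The Φ(−δ − z_{α/2}) term is vanishingly small for δ > 0 and is dropped in the standard sample-size formula.)
δ = d·√(n/2) ⇒ n = 2(δ/d)² = 2 × (3.278 / 0.70)² = 43.85.
Round up to the next whole unit.

n = 44 per group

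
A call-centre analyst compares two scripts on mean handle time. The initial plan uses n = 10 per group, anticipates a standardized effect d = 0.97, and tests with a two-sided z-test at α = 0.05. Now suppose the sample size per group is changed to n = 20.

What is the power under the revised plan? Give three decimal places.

With n = 20 per group: δ = d·√(n/2) = 0.97 × √(20/2) = 3.0674. Critical value z_{0.025} = 1.960.
Revised power = Φ(δ − 1.960) + Φ(−δ − 1.960) = Φ(1.107) + Φ(-5.027) = 0.8659 + 0.0000 = 0.8659.

Power ≈ 0.866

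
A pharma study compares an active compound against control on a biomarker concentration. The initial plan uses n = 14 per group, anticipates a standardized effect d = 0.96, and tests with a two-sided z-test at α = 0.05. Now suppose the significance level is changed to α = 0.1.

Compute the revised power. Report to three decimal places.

Power ≈ 0.815

δ = d·√(n/2) = 0.96 × √(14/2) = 2.5399 (unchanged). New critical value: z_{0.05} = 1.645.
Revised power = Φ(δ − 1.645) + Φ(−δ − 1.645) = Φ(0.895) + Φ(-4.185) = 0.8146 + 0.0000 = 0.8146.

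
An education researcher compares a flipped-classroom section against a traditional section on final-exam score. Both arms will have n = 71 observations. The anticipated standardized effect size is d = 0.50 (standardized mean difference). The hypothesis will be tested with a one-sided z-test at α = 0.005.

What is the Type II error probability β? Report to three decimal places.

Noncentrality parameter: δ = d·√(n/2) = 0.50 × √(71/2) = 2.9791
Critical value for a one-sided test at α = 0.005: z_α = 2.576.
Power = Φ(δ − 2.576) = Φ(0.403) = 0.6566.
Type II error: β = 1 − power = 1 − 0.6566 = 0.3434.

β ≈ 0.343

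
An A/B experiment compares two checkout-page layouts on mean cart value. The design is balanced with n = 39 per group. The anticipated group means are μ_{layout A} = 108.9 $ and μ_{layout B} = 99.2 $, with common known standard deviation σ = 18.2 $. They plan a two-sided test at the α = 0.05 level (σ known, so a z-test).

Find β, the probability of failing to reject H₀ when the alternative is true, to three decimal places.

β ≈ 0.347

Standardized effect: d = |μ_{layout A} − μ_{layout B}| / σ = |108.9 − 99.2| / 18.2 = 0.5330
Noncentrality parameter: δ = d·√(n/2) = 0.5330 × √(39/2) = 2.3535
Two-sided α = 0.05 → critical value z_{0.025} = 1.960.
Power = Φ(δ − 1.960) + Φ(−δ − 1.960) = Φ(0.394) + Φ(-4.313) = 0.6530 + 0.0000 = 0.6531.
Type II error: β = 1 − power = 1 − 0.6531 = 0.3469.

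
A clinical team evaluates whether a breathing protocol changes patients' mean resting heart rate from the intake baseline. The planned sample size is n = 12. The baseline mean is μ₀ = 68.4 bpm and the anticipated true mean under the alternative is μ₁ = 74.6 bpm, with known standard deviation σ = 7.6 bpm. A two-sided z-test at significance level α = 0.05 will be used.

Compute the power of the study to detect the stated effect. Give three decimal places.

Standardized effect: d = |μ₁ − μ₀| / σ = |74.6 − 68.4| / 7.6 = 0.8158
Noncentrality parameter: δ = d·√n = 0.8158 × √12 = 2.8260
Critical value for a two-sided test at α = 0.05: z_{α/2} = 1.960.
Power = Φ(δ − 1.960) + Φ(−δ − 1.960) = Φ(0.866) + Φ(-4.786) = 0.8068 + 0.0000 = 0.8068.

Power ≈ 0.807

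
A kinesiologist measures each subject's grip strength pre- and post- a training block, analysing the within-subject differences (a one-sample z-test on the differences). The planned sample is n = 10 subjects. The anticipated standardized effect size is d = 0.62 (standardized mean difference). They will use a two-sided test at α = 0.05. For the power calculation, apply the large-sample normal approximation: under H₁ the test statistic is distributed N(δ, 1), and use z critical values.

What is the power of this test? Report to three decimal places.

Power ≈ 0.500

Noncentrality parameter: δ = d·√n = 0.62 × √10 = 1.9606
Two-sided α = 0.05 → critical value z_{0.025} = 1.960.
Power = Φ(δ − 1.960) + Φ(−δ − 1.960) = Φ(0.001) + Φ(-3.921) = 0.5003 + 0.0000 = 0.5003.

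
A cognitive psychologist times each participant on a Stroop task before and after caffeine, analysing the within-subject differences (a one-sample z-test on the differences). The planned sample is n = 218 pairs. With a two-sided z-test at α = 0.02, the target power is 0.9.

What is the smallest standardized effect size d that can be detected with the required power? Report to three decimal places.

Need Φ(δ − 2.326) = 0.9, so δ = 2.326 + 1.282 = 3.608.
(The second rejection-region term Φ(−δ − z_{α/2}) is negligible and dropped.)
δ = d·√n ⇒ d = δ/√n = 3.608/√218 = 0.2444.

d ≈ 0.244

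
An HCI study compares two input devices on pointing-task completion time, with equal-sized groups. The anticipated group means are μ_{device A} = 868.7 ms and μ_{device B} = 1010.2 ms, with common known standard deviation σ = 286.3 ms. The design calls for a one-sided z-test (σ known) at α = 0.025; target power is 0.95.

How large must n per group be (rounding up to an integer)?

Standardized effect: d = |μ_{device A} − μ_{device B}| / σ = |868.7 − 1010.2| / 286.3 = 0.4942
Set Φ(δ − 1.960) = 0.95; then δ − 1.960 = Φ⁻¹(0.95) = 1.645, giving δ = 3.605.
δ = d·√(n/2) ⇒ n = 2(δ/d)² = 2 × (3.605 / 0.4942)² = 106.40.
Rounding up, n = 107 per group.

n = 107 per group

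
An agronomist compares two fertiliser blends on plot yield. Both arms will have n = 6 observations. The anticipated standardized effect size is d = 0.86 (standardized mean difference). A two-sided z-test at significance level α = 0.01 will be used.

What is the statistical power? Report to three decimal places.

Power ≈ 0.139

Noncentrality parameter: δ = d·√(n/2) = 0.86 × √(6/2) = 1.4896
Critical value for a two-sided test at α = 0.01: z_{α/2} = 2.576.
Power = Φ(δ − 2.576) + Φ(−δ − 2.576) = Φ(-1.086) + Φ(-4.065) = 0.1387 + 0.0000 = 0.1387.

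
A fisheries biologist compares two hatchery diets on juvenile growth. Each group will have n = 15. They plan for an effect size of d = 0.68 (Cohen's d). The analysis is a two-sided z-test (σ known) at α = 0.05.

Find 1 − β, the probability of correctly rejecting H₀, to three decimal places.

Power ≈ 0.461

Noncentrality parameter: δ = d·√(n/2) = 0.68 × √(15/2) = 1.8623
Critical value for a two-sided test at α = 0.05: z_{α/2} = 1.960.
Power = Φ(δ − 1.960) + Φ(−δ − 1.960) = Φ(-0.098) + Φ(-3.822) = 0.4611 + 0.0001 = 0.4611.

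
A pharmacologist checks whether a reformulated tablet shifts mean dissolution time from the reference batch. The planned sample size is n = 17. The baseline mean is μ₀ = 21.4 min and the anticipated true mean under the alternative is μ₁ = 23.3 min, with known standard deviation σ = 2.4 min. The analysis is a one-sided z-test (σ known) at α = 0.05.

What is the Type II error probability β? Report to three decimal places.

Standardized effect: d = |μ₁ − μ₀| / σ = |23.3 − 21.4| / 2.4 = 0.7917
Noncentrality parameter: δ = d·√n = 0.7917 × √17 = 3.2641
One-sided α = 0.05 → critical value z_{0.05} = 1.645.
Power = Φ(δ − 1.645) = Φ(1.619) = 0.9473.
Type II error: β = 1 − power = 1 − 0.9473 = 0.0527.

β ≈ 0.053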